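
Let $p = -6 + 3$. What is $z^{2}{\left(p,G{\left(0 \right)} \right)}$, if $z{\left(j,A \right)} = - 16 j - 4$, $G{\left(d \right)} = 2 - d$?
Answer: $1936$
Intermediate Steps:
$p = -3$
$z{\left(j,A \right)} = -4 - 16 j$
$z^{2}{\left(p,G{\left(0 \right)} \right)} = \left(-4 - -48\right)^{2} = \left(-4 + 48\right)^{2} = 44^{2} = 1936$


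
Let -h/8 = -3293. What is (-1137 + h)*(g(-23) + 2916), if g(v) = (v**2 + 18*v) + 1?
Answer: 76427624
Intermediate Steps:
h = 26344 (h = -8*(-3293) = 26344)
g(v) = 1 + v**2 + 18*v
(-1137 + h)*(g(-23) + 2916) = (-1137 + 26344)*((1 + (-23)**2 + 18*(-23)) + 2916) = 25207*((1 + 529 - 414) + 2916) = 25207*(116 + 2916) = 25207*3032 = 76427624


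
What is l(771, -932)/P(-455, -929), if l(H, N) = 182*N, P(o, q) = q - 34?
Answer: 169624/963 ≈ 176.14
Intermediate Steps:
P(o, q) = -34 + q
l(771, -932)/P(-455, -929) = (182*(-932))/(-34 - 929) = -169624/(-963) = -169624*(-1/963) = 169624/963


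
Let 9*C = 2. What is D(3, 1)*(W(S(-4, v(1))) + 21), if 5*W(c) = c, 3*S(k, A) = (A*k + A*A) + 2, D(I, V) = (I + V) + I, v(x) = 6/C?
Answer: 6566/15 ≈ 437.73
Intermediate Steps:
C = 2/9 (C = (⅑)*2 = 2/9 ≈ 0.22222)
v(x) = 27 (v(x) = 6/(2/9) = 6*(9/2) = 27)
D(I, V) = V + 2*I
S(k, A) = ⅔ + A²/3 + A*k/3 (S(k, A) = ((A*k + A*A) + 2)/3 = ((A*k + A²) + 2)/3 = ((A² + A*k) + 2)/3 = (2 + A² + A*k)/3 = ⅔ + A²/3 + A*k/3)
W(c) = c/5
D(3, 1)*(W(S(-4, v(1))) + 21) = (1 + 2*3)*((⅔ + (⅓)*27² + (⅓)*27*(-4))/5 + 21) = (1 + 6)*((⅔ + (⅓)*729 - 36)/5 + 21) = 7*((⅔ + 243 - 36)/5 + 21) = 7*((⅕)*(623/3) + 21) = 7*(623/15 + 21) = 7*(938/15) = 6566/15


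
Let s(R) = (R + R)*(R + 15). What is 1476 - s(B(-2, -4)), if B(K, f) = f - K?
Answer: 1528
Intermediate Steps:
s(R) = 2*R*(15 + R) (s(R) = (2*R)*(15 + R) = 2*R*(15 + R))
1476 - s(B(-2, -4)) = 1476 - 2*(-4 - 1*(-2))*(15 + (-4 - 1*(-2))) = 1476 - 2*(-4 + 2)*(15 + (-4 + 2)) = 1476 - 2*(-2)*(15 - 2) = 1476 - 2*(-2)*13 = 1476 - 1*(-52) = 1476 + 52 = 1528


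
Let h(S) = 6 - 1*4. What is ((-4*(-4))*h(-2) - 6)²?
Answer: 676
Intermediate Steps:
h(S) = 2 (h(S) = 6 - 4 = 2)
((-4*(-4))*h(-2) - 6)² = (-4*(-4)*2 - 6)² = (16*2 - 6)² = (32 - 6)² = 26² = 676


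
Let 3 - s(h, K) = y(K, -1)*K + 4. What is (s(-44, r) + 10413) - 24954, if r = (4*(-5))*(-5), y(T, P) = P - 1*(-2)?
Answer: -14642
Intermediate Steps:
y(T, P) = 2 + P (y(T, P) = P + 2 = 2 + P)
r = 100 (r = -20*(-5) = 100)
s(h, K) = -1 - K (s(h, K) = 3 - ((2 - 1)*K + 4) = 3 - (1*K + 4) = 3 - (K + 4) = 3 - (4 + K) = 3 + (-4 - K) = -1 - K)
(s(-44, r) + 10413) - 24954 = ((-1 - 1*100) + 10413) - 24954 = ((-1 - 100) + 10413) - 24954 = (-101 + 10413) - 24954 = 10312 - 24954 = -14642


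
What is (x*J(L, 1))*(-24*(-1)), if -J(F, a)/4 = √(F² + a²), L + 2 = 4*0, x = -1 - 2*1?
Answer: 288*√5 ≈ 643.99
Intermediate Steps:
x = -3 (x = -1 - 2 = -3)
L = -2 (L = -2 + 4*0 = -2 + 0 = -2)
J(F, a) = -4*√(F² + a²)
(x*J(L, 1))*(-24*(-1)) = (-(-12)*√((-2)² + 1²))*(-24*(-1)) = -(-12)*√(4 + 1)*24 = -(-12)*√5*24 = (12*√5)*24 = 288*√5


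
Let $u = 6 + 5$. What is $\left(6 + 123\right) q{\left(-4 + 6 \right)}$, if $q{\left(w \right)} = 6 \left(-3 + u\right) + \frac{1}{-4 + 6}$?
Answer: $\frac{12513}{2} \approx 6256.5$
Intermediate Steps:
$u = 11$
$q{\left(w \right)} = \frac{97}{2}$ ($q{\left(w \right)} = 6 \left(-3 + 11\right) + \frac{1}{-4 + 6} = 6 \cdot 8 + \frac{1}{2} = 48 + \frac{1}{2} = \frac{97}{2}$)
$\left(6 + 123\right) q{\left(-4 + 6 \right)} = \left(6 + 123\right) \frac{97}{2} = 129 \cdot \frac{97}{2} = \frac{12513}{2}$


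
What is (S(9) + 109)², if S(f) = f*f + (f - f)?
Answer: 36100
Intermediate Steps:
S(f) = f² (S(f) = f² + 0 = f²)
(S(9) + 109)² = (9² + 109)² = (81 + 109)² = 190² = 36100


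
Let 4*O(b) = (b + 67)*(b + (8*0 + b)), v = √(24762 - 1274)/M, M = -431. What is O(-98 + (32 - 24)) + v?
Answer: 1035 - 8*√367/431 ≈ 1034.6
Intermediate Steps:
v = -8*√367/431 (v = √(24762 - 1274)/(-431) = √23488*(-1/431) = (8*√367)*(-1/431) = -8*√367/431 ≈ -0.35559)
O(b) = b*(67 + b)/2 (O(b) = ((b + 67)*(b + (8*0 + b)))/4 = ((67 + b)*(b + (0 + b)))/4 = ((67 + b)*(b + b))/4 = ((67 + b)*(2*b))/4 = (2*b*(67 + b))/4 = b*(67 + b)/2)
O(-98 + (32 - 24)) + v = (-98 + (32 - 24))*(67 + (-98 + (32 - 24)))/2 - 8*√367/431 = (-98 + 8)*(67 + (-98 + 8))/2 - 8*√367/431 = (½)*(-90)*(67 - 90) - 8*√367/431 = (½)*(-90)*(-23) - 8*√367/431 = 1035 - 8*√367/431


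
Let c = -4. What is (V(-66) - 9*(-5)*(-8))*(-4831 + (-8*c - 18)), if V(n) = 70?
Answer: 1396930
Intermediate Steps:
(V(-66) - 9*(-5)*(-8))*(-4831 + (-8*c - 18)) = (70 - 9*(-5)*(-8))*(-4831 + (-8*(-4) - 18)) = (70 + 45*(-8))*(-4831 + (32 - 18)) = (70 - 360)*(-4831 + 14) = -290*(-4817) = 1396930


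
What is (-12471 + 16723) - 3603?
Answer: 649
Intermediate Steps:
(-12471 + 16723) - 3603 = 4252 - 3603 = 649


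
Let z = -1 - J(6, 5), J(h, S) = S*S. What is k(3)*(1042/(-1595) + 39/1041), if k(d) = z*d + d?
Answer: 5112585/110693 ≈ 46.187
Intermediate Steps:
J(h, S) = S²
z = -26 (z = -1 - 1*5² = -1 - 1*25 = -1 - 25 = -26)
k(d) = -25*d (k(d) = -26*d + d = -25*d)
k(3)*(1042/(-1595) + 39/1041) = (-25*3)*(1042/(-1595) + 39/1041) = -75*(1042*(-1/1595) + 39*(1/1041)) = -75*(-1042/1595 + 13/347) = -75*(-340839/553465) = 5112585/110693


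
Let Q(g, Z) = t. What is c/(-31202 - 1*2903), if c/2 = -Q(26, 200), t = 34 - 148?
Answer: -12/1795 ≈ -0.0066852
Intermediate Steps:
t = -114
Q(g, Z) = -114
c = 228 (c = 2*(-1*(-114)) = 2*114 = 228)
c/(-31202 - 1*2903) = 228/(-31202 - 1*2903) = 228/(-31202 - 2903) = 228/(-34105) = 228*(-1/34105) = -12/1795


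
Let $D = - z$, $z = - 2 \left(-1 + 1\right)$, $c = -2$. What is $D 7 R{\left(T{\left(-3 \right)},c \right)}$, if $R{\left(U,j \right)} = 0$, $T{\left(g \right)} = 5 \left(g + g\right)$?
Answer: $0$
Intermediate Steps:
$T{\left(g \right)} = 10 g$ ($T{\left(g \right)} = 5 \cdot 2 g = 10 g$)
$z = 0$ ($z = \left(-2\right) 0 = 0$)
$D = 0$ ($D = \left(-1\right) 0 = 0$)
$D 7 R{\left(T{\left(-3 \right)},c \right)} = 0 \cdot 7 \cdot 0 = 0 \cdot 0 = 0$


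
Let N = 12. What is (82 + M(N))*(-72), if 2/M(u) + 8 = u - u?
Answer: -5886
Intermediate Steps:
M(u) = -¼ (M(u) = 2/(-8 + (u - u)) = 2/(-8 + 0) = 2/(-8) = 2*(-⅛) = -¼)
(82 + M(N))*(-72) = (82 - ¼)*(-72) = (327/4)*(-72) = -5886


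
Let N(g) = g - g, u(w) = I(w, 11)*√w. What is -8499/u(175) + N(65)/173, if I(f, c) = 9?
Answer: -2833*√7/105 ≈ -71.385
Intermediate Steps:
u(w) = 9*√w
N(g) = 0
-8499/u(175) + N(65)/173 = -8499*√7/315 + 0/173 = -8499*√7/315 + 0*(1/173) = -8499*√7/315 + 0 = -2833*√7/105 + 0 = -2833*√7/105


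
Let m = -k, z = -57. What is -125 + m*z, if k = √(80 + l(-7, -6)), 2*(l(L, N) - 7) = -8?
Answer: -125 + 57*√83 ≈ 394.29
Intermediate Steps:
l(L, N) = 3 (l(L, N) = 7 + (½)*(-8) = 7 - 4 = 3)
k = √83 (k = √(80 + 3) = √83 ≈ 9.1104)
m = -√83 ≈ -9.1104
-125 + m*z = -125 - √83*(-57) = -125 + 57*√83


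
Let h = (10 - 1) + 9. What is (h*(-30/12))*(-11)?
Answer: 495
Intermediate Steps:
h = 18 (h = 9 + 9 = 18)
(h*(-30/12))*(-11) = (18*(-30/12))*(-11) = (18*(-30*1/12))*(-11) = (18*(-5/2))*(-11) = -45*(-11) = 495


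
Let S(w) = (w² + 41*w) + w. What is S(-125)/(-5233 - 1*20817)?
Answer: -415/1042 ≈ -0.39827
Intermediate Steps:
S(w) = w² + 42*w
S(-125)/(-5233 - 1*20817) = (-125*(42 - 125))/(-5233 - 1*20817) = (-125*(-83))/(-5233 - 20817) = 10375/(-26050) = 10375*(-1/26050) = -415/1042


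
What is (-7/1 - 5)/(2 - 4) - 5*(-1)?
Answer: 11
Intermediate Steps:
(-7/1 - 5)/(2 - 4) - 5*(-1) = (-7*1 - 5)/(-2) + 5 = (-7 - 5)*(-½) + 5 = -12*(-½) + 5 = 6 + 5 = 11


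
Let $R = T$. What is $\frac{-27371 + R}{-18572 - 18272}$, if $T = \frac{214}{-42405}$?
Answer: $\frac{1160667469}{1562369820} \approx 0.74289$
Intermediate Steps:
$T = - \frac{214}{42405}$ ($T = 214 \left(- \frac{1}{42405}\right) = - \frac{214}{42405} \approx -0.0050466$)
$R = - \frac{214}{42405} \approx -0.0050466$
$\frac{-27371 + R}{-18572 - 18272} = \frac{-27371 - \frac{214}{42405}}{-18572 - 18272} = - \frac{1160667469}{42405 \left(-36844\right)} = \left(- \frac{1160667469}{42405}\right) \left(- \frac{1}{36844}\right) = \frac{1160667469}{1562369820}$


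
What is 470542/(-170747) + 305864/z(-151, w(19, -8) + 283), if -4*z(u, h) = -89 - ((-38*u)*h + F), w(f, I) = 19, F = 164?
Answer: -606608544286/295926577363 ≈ -2.0499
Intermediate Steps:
z(u, h) = 253/4 - 19*h*u/2 (z(u, h) = -(-89 - ((-38*u)*h + 164))/4 = -(-89 - (-38*h*u + 164))/4 = -(-89 - (164 - 38*h*u))/4 = -(-89 + (-164 + 38*h*u))/4 = -(-253 + 38*h*u)/4 = 253/4 - 19*h*u/2)
470542/(-170747) + 305864/z(-151, w(19, -8) + 283) = 470542/(-170747) + 305864/(253/4 - 19/2*(19 + 283)*(-151)) = 470542*(-1/170747) + 305864/(253/4 - 19/2*302*(-151)) = -470542/170747 + 305864/(253/4 + 433219) = -470542/170747 + 305864/(1733129/4) = -470542/170747 + 305864*(4/1733129) = -470542/170747 + 1223456/1733129 = -606608544286/295926577363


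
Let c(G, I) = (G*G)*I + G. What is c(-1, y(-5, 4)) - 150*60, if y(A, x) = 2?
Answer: -8999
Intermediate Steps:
c(G, I) = G + I*G² (c(G, I) = G²*I + G = I*G² + G = G + I*G²)
c(-1, y(-5, 4)) - 150*60 = -(1 - 1*2) - 150*60 = -(1 - 2) - 9000 = -1*(-1) - 9000 = 1 - 9000 = -8999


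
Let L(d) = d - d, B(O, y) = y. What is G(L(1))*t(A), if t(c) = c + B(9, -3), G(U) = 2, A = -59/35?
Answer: -328/35 ≈ -9.3714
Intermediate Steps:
A = -59/35 (A = -59*1/35 = -59/35 ≈ -1.6857)
L(d) = 0
t(c) = -3 + c (t(c) = c - 3 = -3 + c)
G(L(1))*t(A) = 2*(-3 - 59/35) = 2*(-164/35) = -328/35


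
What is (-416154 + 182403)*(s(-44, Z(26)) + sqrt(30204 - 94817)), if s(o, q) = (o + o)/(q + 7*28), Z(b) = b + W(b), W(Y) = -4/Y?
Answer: 9550398/103 - 233751*I*sqrt(64613) ≈ 92722.0 - 5.9417e+7*I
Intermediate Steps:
Z(b) = b - 4/b
s(o, q) = 2*o/(196 + q) (s(o, q) = (2*o)/(q + 196) = (2*o)/(196 + q) = 2*o/(196 + q))
(-416154 + 182403)*(s(-44, Z(26)) + sqrt(30204 - 94817)) = (-416154 + 182403)*(2*(-44)/(196 + (26 - 4/26)) + sqrt(30204 - 94817)) = -233751*(2*(-44)/(196 + (26 - 4*1/26)) + sqrt(-64613)) = -233751*(2*(-44)/(196 + (26 - 2/13)) + I*sqrt(64613)) = -233751*(2*(-44)/(196 + 336/13) + I*sqrt(64613)) = -233751*(2*(-44)/(2884/13) + I*sqrt(64613)) = -233751*(2*(-44)*(13/2884) + I*sqrt(64613)) = -233751*(-286/721 + I*sqrt(64613)) = 9550398/103 - 233751*I*sqrt(64613)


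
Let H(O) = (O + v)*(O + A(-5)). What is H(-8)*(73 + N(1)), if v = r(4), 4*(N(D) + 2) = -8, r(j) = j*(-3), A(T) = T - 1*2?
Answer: 20700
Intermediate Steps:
A(T) = -2 + T (A(T) = T - 2 = -2 + T)
r(j) = -3*j
N(D) = -4 (N(D) = -2 + (¼)*(-8) = -2 - 2 = -4)
v = -12 (v = -3*4 = -12)
H(O) = (-12 + O)*(-7 + O) (H(O) = (O - 12)*(O + (-2 - 5)) = (-12 + O)*(O - 7) = (-12 + O)*(-7 + O))
H(-8)*(73 + N(1)) = (84 + (-8)² - 19*(-8))*(73 - 4) = (84 + 64 + 152)*69 = 300*69 = 20700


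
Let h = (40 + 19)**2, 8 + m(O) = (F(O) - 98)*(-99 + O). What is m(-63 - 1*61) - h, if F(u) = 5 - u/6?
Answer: 37924/3 ≈ 12641.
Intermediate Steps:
F(u) = 5 - u/6
m(O) = -8 + (-99 + O)*(-93 - O/6) (m(O) = -8 + ((5 - O/6) - 98)*(-99 + O) = -8 + (-93 - O/6)*(-99 + O) = -8 + (-99 + O)*(-93 - O/6))
h = 3481 (h = 59**2 = 3481)
m(-63 - 1*61) - h = (9199 - 153*(-63 - 1*61)/2 - (-63 - 1*61)**2/6) - 1*3481 = (9199 - 153*(-63 - 61)/2 - (-63 - 61)**2/6) - 3481 = (9199 - 153/2*(-124) - 1/6*(-124)**2) - 3481 = (9199 + 9486 - 1/6*15376) - 3481 = (9199 + 9486 - 7688/3) - 3481 = 48367/3 - 3481 = 37924/3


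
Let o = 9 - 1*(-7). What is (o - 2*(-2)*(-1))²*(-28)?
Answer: -4032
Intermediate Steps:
o = 16 (o = 9 + 7 = 16)
(o - 2*(-2)*(-1))²*(-28) = (16 - 2*(-2)*(-1))²*(-28) = (16 + 4*(-1))²*(-28) = (16 - 4)²*(-28) = 12²*(-28) = 144*(-28) = -4032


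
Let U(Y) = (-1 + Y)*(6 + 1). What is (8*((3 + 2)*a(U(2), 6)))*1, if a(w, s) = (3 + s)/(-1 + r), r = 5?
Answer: 90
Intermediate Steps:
U(Y) = -7 + 7*Y (U(Y) = (-1 + Y)*7 = -7 + 7*Y)
a(w, s) = ¾ + s/4 (a(w, s) = (3 + s)/(-1 + 5) = (3 + s)/4 = (3 + s)*(¼) = ¾ + s/4)
(8*((3 + 2)*a(U(2), 6)))*1 = (8*((3 + 2)*(¾ + (¼)*6)))*1 = (8*(5*(¾ + 3/2)))*1 = (8*(5*(9/4)))*1 = (8*(45/4))*1 = 90*1 = 90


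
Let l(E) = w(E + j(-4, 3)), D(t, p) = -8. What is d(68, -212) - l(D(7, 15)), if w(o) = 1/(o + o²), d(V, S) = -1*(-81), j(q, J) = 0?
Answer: 4535/56 ≈ 80.982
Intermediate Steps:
d(V, S) = 81
l(E) = 1/(E*(1 + E)) (l(E) = 1/((E + 0)*(1 + (E + 0))) = 1/(E*(1 + E)))
d(68, -212) - l(D(7, 15)) = 81 - 1/((-8)*(1 - 8)) = 81 - (-1)/(8*(-7)) = 81 - (-1)*(-1)/(8*7) = 81 - 1*1/56 = 81 - 1/56 = 4535/56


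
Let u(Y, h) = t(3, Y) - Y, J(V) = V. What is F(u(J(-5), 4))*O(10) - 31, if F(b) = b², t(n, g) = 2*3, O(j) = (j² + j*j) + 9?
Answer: 25258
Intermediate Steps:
O(j) = 9 + 2*j² (O(j) = (j² + j²) + 9 = 2*j² + 9 = 9 + 2*j²)
t(n, g) = 6
u(Y, h) = 6 - Y
F(u(J(-5), 4))*O(10) - 31 = (6 - 1*(-5))²*(9 + 2*10²) - 31 = (6 + 5)²*(9 + 2*100) - 31 = 11²*(9 + 200) - 31 = 121*209 - 31 = 25289 - 31 = 25258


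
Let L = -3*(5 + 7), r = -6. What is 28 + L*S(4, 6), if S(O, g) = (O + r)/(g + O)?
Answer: 176/5 ≈ 35.200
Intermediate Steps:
S(O, g) = (-6 + O)/(O + g) (S(O, g) = (O - 6)/(g + O) = (-6 + O)/(O + g))
L = -36 (L = -3*12 = -36)
28 + L*S(4, 6) = 28 - 36*(-6 + 4)/(4 + 6) = 28 - 36*(-2)/10 = 28 - 18*(-2)/5 = 28 - 36*(-1/5) = 28 + 36/5 = 176/5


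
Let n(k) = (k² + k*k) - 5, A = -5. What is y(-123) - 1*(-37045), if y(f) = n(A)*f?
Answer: 31510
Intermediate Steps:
n(k) = -5 + 2*k² (n(k) = (k² + k²) - 5 = 2*k² - 5 = -5 + 2*k²)
y(f) = 45*f (y(f) = (-5 + 2*(-5)²)*f = (-5 + 2*25)*f = (-5 + 50)*f = 45*f)
y(-123) - 1*(-37045) = 45*(-123) - 1*(-37045) = -5535 + 37045 = 31510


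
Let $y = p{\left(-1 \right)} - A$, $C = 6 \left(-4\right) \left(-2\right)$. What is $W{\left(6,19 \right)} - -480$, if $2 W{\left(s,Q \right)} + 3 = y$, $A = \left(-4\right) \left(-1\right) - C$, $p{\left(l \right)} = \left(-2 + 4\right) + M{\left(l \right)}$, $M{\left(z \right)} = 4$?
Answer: $\frac{1007}{2} \approx 503.5$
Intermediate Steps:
$p{\left(l \right)} = 6$ ($p{\left(l \right)} = \left(-2 + 4\right) + 4 = 2 + 4 = 6$)
$C = 48$ ($C = \left(-24\right) \left(-2\right) = 48$)
$A = -44$ ($A = \left(-4\right) \left(-1\right) - 48 = 4 - 48 = -44$)
$y = 50$ ($y = 6 - -44 = 6 + 44 = 50$)
$W{\left(s,Q \right)} = \frac{47}{2}$ ($W{\left(s,Q \right)} = - \frac{3}{2} + \frac{1}{2} \cdot 50 = - \frac{3}{2} + 25 = \frac{47}{2}$)
$W{\left(6,19 \right)} - -480 = \frac{47}{2} - -480 = \frac{47}{2} + 480 = \frac{1007}{2}$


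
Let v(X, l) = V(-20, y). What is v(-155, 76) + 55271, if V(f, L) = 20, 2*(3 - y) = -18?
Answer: 55291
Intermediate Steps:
y = 12 (y = 3 - ½*(-18) = 3 + 9 = 12)
v(X, l) = 20
v(-155, 76) + 55271 = 20 + 55271 = 55291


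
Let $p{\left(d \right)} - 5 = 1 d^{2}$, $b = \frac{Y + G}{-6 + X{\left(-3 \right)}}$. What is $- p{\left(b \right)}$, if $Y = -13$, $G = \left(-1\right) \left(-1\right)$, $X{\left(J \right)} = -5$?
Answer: $- \frac{749}{121} \approx -6.1901$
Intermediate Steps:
$G = 1$
$b = \frac{12}{11}$ ($b = \frac{-13 + 1}{-6 - 5} = - \frac{12}{-11} = \left(-12\right) \left(- \frac{1}{11}\right) = \frac{12}{11} \approx 1.0909$)
$p{\left(d \right)} = 5 + d^{2}$ ($p{\left(d \right)} = 5 + 1 d^{2} = 5 + d^{2}$)
$- p{\left(b \right)} = - (5 + \left(\frac{12}{11}\right)^{2}) = - (5 + \frac{144}{121}) = \left(-1\right) \frac{749}{121} = - \frac{749}{121}$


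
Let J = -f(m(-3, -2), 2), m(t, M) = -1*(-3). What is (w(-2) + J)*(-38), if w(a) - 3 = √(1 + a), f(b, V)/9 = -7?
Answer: -2508 - 38*I ≈ -2508.0 - 38.0*I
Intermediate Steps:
m(t, M) = 3
f(b, V) = -63 (f(b, V) = 9*(-7) = -63)
J = 63 (J = -1*(-63) = 63)
w(a) = 3 + √(1 + a)
(w(-2) + J)*(-38) = ((3 + √(1 - 2)) + 63)*(-38) = ((3 + √(-1)) + 63)*(-38) = ((3 + I) + 63)*(-38) = (66 + I)*(-38) = -2508 - 38*I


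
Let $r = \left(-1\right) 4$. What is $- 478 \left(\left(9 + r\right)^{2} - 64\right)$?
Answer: $18642$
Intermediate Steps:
$r = -4$
$- 478 \left(\left(9 + r\right)^{2} - 64\right) = - 478 \left(\left(9 - 4\right)^{2} - 64\right) = - 478 \left(5^{2} - 64\right) = - 478 \left(25 - 64\right) = \left(-478\right) \left(-39\right) = 18642$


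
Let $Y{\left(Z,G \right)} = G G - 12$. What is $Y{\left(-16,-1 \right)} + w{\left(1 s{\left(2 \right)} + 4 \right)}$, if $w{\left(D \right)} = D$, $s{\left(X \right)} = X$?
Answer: $-5$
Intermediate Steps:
$Y{\left(Z,G \right)} = -12 + G^{2}$ ($Y{\left(Z,G \right)} = G^{2} - 12 = -12 + G^{2}$)
$Y{\left(-16,-1 \right)} + w{\left(1 s{\left(2 \right)} + 4 \right)} = \left(-12 + \left(-1\right)^{2}\right) + \left(1 \cdot 2 + 4\right) = \left(-12 + 1\right) + \left(2 + 4\right) = -11 + 6 = -5$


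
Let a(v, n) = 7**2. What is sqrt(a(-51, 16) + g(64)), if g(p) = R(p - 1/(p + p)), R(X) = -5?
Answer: 2*sqrt(11) ≈ 6.6332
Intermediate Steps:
a(v, n) = 49
g(p) = -5
sqrt(a(-51, 16) + g(64)) = sqrt(49 - 5) = sqrt(44) = 2*sqrt(11)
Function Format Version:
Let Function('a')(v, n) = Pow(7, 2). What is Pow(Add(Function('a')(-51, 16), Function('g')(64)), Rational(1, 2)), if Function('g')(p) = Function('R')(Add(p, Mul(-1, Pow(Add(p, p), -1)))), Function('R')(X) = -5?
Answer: Mul(2, Pow(11, Rational(1, 2))) ≈ 6.6332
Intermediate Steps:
Function('a')(v, n) = 49
Function('g')(p) = -5
Pow(Add(Function('a')(-51, 16), Function('g')(64)), Rational(1, 2)) = Pow(Add(49, -5), Rational(1, 2)) = Pow(44, Rational(1, 2)) = Mul(2, Pow(11, Rational(1, 2)))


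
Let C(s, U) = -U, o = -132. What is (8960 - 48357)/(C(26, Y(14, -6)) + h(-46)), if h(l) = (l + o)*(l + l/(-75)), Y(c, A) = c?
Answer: -2954775/604862 ≈ -4.8850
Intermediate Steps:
h(l) = 74*l*(-132 + l)/75 (h(l) = (l - 132)*(l + l/(-75)) = (-132 + l)*(l + l*(-1/75)) = (-132 + l)*(l - l/75) = (-132 + l)*(74*l/75) = 74*l*(-132 + l)/75)
(8960 - 48357)/(C(26, Y(14, -6)) + h(-46)) = (8960 - 48357)/(-1*14 + (74/75)*(-46)*(-132 - 46)) = -39397/(-14 + (74/75)*(-46)*(-178)) = -39397/(-14 + 605912/75) = -39397/604862/75 = -39397*75/604862 = -2954775/604862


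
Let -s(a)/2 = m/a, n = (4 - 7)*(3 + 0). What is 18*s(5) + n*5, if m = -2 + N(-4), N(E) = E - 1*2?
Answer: 63/5 ≈ 12.600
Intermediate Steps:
n = -9 (n = -3*3 = -9)
N(E) = -2 + E (N(E) = E - 2 = -2 + E)
m = -8 (m = -2 + (-2 - 4) = -2 - 6 = -8)
s(a) = 16/a (s(a) = -(-16)/a = 16/a)
18*s(5) + n*5 = 18*(16/5) - 9*5 = 18*(16*(⅕)) - 45 = 18*(16/5) - 45 = 288/5 - 45 = 63/5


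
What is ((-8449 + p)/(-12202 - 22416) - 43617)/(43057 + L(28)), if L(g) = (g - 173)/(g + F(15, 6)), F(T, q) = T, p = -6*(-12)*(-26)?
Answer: -64926688355/64088511108 ≈ -1.0131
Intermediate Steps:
p = -1872 (p = 72*(-26) = -1872)
L(g) = (-173 + g)/(15 + g) (L(g) = (g - 173)/(g + 15) = (-173 + g)/(15 + g))
((-8449 + p)/(-12202 - 22416) - 43617)/(43057 + L(28)) = ((-8449 - 1872)/(-12202 - 22416) - 43617)/(43057 + (-173 + 28)/(15 + 28)) = (-10321/(-34618) - 43617)/(43057 - 145/43) = (-10321*(-1/34618) - 43617)/(43057 + (1/43)*(-145)) = (10321/34618 - 43617)/(43057 - 145/43) = -1509922985/(34618*1851306/43) = -1509922985/34618*43/1851306 = -64926688355/64088511108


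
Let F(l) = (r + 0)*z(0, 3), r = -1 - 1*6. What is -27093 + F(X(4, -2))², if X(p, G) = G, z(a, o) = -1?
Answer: -27044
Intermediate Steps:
r = -7 (r = -1 - 6 = -7)
F(l) = 7 (F(l) = (-7 + 0)*(-1) = -7*(-1) = 7)
-27093 + F(X(4, -2))² = -27093 + 7² = -27093 + 49 = -27044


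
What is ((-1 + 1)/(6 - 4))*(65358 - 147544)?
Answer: 0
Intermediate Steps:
((-1 + 1)/(6 - 4))*(65358 - 147544) = (0/2)*(-82186) = (0*(½))*(-82186) = 0*(-82186) = 0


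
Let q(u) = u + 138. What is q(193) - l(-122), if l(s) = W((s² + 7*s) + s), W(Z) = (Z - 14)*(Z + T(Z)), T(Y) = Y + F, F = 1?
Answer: -386489067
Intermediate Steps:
T(Y) = 1 + Y (T(Y) = Y + 1 = 1 + Y)
W(Z) = (1 + 2*Z)*(-14 + Z) (W(Z) = (Z - 14)*(Z + (1 + Z)) = (-14 + Z)*(1 + 2*Z) = (1 + 2*Z)*(-14 + Z))
q(u) = 138 + u
l(s) = -14 - 216*s - 27*s² + 2*(s² + 8*s)² (l(s) = -14 - 27*((s² + 7*s) + s) + 2*((s² + 7*s) + s)² = -14 - 27*(s² + 8*s) + 2*(s² + 8*s)² = -14 + (-216*s - 27*s²) + 2*(s² + 8*s)² = -14 - 216*s - 27*s² + 2*(s² + 8*s)²)
q(193) - l(-122) = (138 + 193) - (-14 - 216*(-122) + 2*(-122)⁴ + 32*(-122)³ + 101*(-122)²) = 331 - (-14 + 26352 + 2*221533456 + 32*(-1815848) + 101*14884) = 331 - (-14 + 26352 + 443066912 - 58107136 + 1503284) = 331 - 1*386489398 = 331 - 386489398 = -386489067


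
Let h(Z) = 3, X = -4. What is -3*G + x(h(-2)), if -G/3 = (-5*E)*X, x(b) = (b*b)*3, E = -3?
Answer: -513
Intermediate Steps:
x(b) = 3*b**2 (x(b) = b**2*3 = 3*b**2)
G = 180 (G = -3*(-5*(-3))*(-4) = -45*(-4) = -3*(-60) = 180)
-3*G + x(h(-2)) = -3*180 + 3*3**2 = -540 + 3*9 = -540 + 27 = -513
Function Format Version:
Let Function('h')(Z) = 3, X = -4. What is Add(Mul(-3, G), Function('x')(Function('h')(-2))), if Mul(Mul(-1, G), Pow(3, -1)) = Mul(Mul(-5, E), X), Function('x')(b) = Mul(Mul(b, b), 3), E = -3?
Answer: -513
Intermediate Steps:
Function('x')(b) = Mul(3, Pow(b, 2)) (Function('x')(b) = Mul(Pow(b, 2), 3) = Mul(3, Pow(b, 2)))
G = 180 (G = Mul(-3, Mul(Mul(-5, -3), -4)) = Mul(-3, Mul(15, -4)) = Mul(-3, -60) = 180)
Add(Mul(-3, G), Function('x')(Function('h')(-2))) = Add(Mul(-3, 180), Mul(3, Pow(3, 2))) = Add(-540, Mul(3, 9)) = Add(-540, 27) = -513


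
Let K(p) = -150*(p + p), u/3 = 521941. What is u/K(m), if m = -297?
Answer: 521941/29700 ≈ 17.574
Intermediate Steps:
u = 1565823 (u = 3*521941 = 1565823)
K(p) = -300*p
u/K(m) = 1565823/((-300*(-297))) = 1565823/89100 = 1565823*(1/89100) = 521941/29700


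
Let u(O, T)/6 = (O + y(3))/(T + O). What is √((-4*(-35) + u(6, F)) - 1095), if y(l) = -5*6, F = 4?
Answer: I*√24235/5 ≈ 31.135*I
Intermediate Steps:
y(l) = -30
u(O, T) = 6*(-30 + O)/(O + T) (u(O, T) = 6*((O - 30)/(T + O)) = 6*((-30 + O)/(O + T)) = 6*(-30 + O)/(O + T))
√((-4*(-35) + u(6, F)) - 1095) = √((-4*(-35) + 6*(-30 + 6)/(6 + 4)) - 1095) = √((140 + 6*(-24)/10) - 1095) = √((140 + 6*(⅒)*(-24)) - 1095) = √((140 - 72/5) - 1095) = √(628/5 - 1095) = √(-4847/5) = I*√24235/5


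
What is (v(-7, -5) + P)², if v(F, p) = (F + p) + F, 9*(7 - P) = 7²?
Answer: 24649/81 ≈ 304.31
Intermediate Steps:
P = 14/9 (P = 7 - ⅑*7² = 7 - ⅑*49 = 7 - 49/9 = 14/9 ≈ 1.5556)
v(F, p) = p + 2*F
(v(-7, -5) + P)² = ((-5 + 2*(-7)) + 14/9)² = ((-5 - 14) + 14/9)² = (-19 + 14/9)² = (-157/9)² = 24649/81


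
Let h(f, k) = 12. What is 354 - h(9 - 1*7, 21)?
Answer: 342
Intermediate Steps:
354 - h(9 - 1*7, 21) = 354 - 1*12 = 354 - 12 = 342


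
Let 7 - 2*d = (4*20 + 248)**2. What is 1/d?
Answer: -2/107577 ≈ -1.8591e-5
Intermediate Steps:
d = -107577/2 (d = 7/2 - (4*20 + 248)**2/2 = 7/2 - (80 + 248)**2/2 = 7/2 - 1/2*328**2 = 7/2 - 1/2*107584 = 7/2 - 53792 = -107577/2 ≈ -53789.)
1/d = 1/(-107577/2) = -2/107577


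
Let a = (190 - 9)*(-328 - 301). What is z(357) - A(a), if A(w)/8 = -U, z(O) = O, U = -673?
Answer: -5027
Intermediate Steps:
a = -113849 (a = 181*(-629) = -113849)
A(w) = 5384 (A(w) = 8*(-1*(-673)) = 8*673 = 5384)
z(357) - A(a) = 357 - 1*5384 = 357 - 5384 = -5027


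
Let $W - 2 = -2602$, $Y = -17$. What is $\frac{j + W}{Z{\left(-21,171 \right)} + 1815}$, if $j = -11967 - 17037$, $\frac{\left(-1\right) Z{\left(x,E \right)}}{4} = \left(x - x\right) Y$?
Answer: $- \frac{31604}{1815} \approx -17.413$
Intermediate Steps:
$W = -2600$ ($W = 2 - 2602 = -2600$)
$Z{\left(x,E \right)} = 0$ ($Z{\left(x,E \right)} = - 4 \left(x - x\right) \left(-17\right) = - 4 \cdot 0 \left(-17\right) = \left(-4\right) 0 = 0$)
$j = -29004$ ($j = -11967 - 17037 = -29004$)
$\frac{j + W}{Z{\left(-21,171 \right)} + 1815} = \frac{-29004 - 2600}{0 + 1815} = - \frac{31604}{1815}$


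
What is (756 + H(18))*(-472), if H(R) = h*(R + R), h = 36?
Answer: -968544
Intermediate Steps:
H(R) = 72*R (H(R) = 36*(R + R) = 36*(2*R) = 72*R)
(756 + H(18))*(-472) = (756 + 72*18)*(-472) = (756 + 1296)*(-472) = 2052*(-472) = -968544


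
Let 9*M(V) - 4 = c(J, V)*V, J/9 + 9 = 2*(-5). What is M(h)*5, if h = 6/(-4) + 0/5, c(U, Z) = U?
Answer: 2605/18 ≈ 144.72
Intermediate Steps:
J = -171 (J = -81 + 9*(2*(-5)) = -81 + 9*(-10) = -81 - 90 = -171)
h = -3/2 (h = 6*(-¼) + 0*(⅕) = -3/2 + 0 = -3/2 ≈ -1.5000)
M(V) = 4/9 - 19*V (M(V) = 4/9 + (-171*V)/9 = 4/9 - 19*V)
M(h)*5 = (4/9 - 19*(-3/2))*5 = (4/9 + 57/2)*5 = (521/18)*5 = 2605/18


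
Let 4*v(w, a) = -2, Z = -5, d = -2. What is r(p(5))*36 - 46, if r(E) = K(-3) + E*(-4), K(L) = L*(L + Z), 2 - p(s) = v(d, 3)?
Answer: 458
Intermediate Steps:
v(w, a) = -1/2 (v(w, a) = (1/4)*(-2) = -1/2)
p(s) = 5/2 (p(s) = 2 - 1*(-1/2) = 2 + 1/2 = 5/2)
K(L) = L*(-5 + L) (K(L) = L*(L - 5) = L*(-5 + L))
r(E) = 24 - 4*E (r(E) = -3*(-5 - 3) + E*(-4) = -3*(-8) - 4*E = 24 - 4*E)
r(p(5))*36 - 46 = (24 - 4*5/2)*36 - 46 = (24 - 10)*36 - 46 = 14*36 - 46 = 504 - 46 = 458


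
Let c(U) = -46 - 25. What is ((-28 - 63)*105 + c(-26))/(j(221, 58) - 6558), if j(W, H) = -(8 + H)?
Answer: 4813/3312 ≈ 1.4532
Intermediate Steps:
c(U) = -71
j(W, H) = -8 - H
((-28 - 63)*105 + c(-26))/(j(221, 58) - 6558) = ((-28 - 63)*105 - 71)/((-8 - 1*58) - 6558) = (-91*105 - 71)/((-8 - 58) - 6558) = (-9555 - 71)/(-66 - 6558) = -9626/(-6624) = -9626*(-1/6624) = 4813/3312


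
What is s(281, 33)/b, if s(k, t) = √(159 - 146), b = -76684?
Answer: -√13/76684 ≈ -4.7018e-5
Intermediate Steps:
s(k, t) = √13
s(281, 33)/b = √13/(-76684) = √13*(-1/76684) = -√13/76684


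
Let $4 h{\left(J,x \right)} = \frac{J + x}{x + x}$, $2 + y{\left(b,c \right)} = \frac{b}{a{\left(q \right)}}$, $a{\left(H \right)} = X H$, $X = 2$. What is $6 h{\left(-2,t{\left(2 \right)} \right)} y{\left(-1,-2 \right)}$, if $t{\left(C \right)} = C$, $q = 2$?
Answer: $0$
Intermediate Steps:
$a{\left(H \right)} = 2 H$
$y{\left(b,c \right)} = -2 + \frac{b}{4}$ ($y{\left(b,c \right)} = -2 + \frac{b}{2 \cdot 2} = -2 + \frac{b}{4}$)
$h{\left(J,x \right)} = \frac{J + x}{8 x}$ ($h{\left(J,x \right)} = \frac{\left(J + x\right) \frac{1}{x + x}}{4} = \frac{\left(J + x\right) \frac{1}{2 x}}{4} = \frac{\frac{1}{2} \frac{1}{x} \left(J + x\right)}{4} = \frac{J + x}{8 x}$)
$6 h{\left(-2,t{\left(2 \right)} \right)} y{\left(-1,-2 \right)} = 6 \frac{-2 + 2}{8 \cdot 2} \left(-2 + \frac{1}{4} \left(-1\right)\right) = 6 \cdot \frac{1}{8} \cdot \frac{1}{2} \cdot 0 \left(-2 - \frac{1}{4}\right) = 6 \cdot 0 \left(- \frac{9}{4}\right) = 0 \left(- \frac{9}{4}\right) = 0$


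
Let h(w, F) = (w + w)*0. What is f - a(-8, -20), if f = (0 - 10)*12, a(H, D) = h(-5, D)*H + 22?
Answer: -142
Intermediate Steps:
h(w, F) = 0 (h(w, F) = (2*w)*0 = 0)
a(H, D) = 22 (a(H, D) = 0*H + 22 = 0 + 22 = 22)
f = -120 (f = -10*12 = -120)
f - a(-8, -20) = -120 - 1*22 = -120 - 22 = -142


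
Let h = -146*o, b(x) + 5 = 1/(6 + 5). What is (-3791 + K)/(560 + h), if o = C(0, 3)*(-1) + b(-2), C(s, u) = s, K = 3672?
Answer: -1309/14044 ≈ -0.093207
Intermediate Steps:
b(x) = -54/11 (b(x) = -5 + 1/(6 + 5) = -5 + 1/11 = -54/11)
o = -54/11 (o = 0*(-1) - 54/11 = 0 - 54/11 = -54/11 ≈ -4.9091)
h = 7884/11 (h = -146*(-54/11) = 7884/11 ≈ 716.73)
(-3791 + K)/(560 + h) = (-3791 + 3672)/(560 + 7884/11) = -119/14044/11 = -119*11/14044 = -1309/14044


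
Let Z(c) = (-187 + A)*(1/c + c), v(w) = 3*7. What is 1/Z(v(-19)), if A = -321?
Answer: -21/224536 ≈ -9.3526e-5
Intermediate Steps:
v(w) = 21
Z(c) = -508*c - 508/c (Z(c) = (-187 - 321)*(1/c + c) = -508*(c + 1/c) = -508*c - 508/c)
1/Z(v(-19)) = 1/(-508*21 - 508/21) = 1/(-10668 - 508*1/21) = 1/(-10668 - 508/21) = 1/(-224536/21) = -21/224536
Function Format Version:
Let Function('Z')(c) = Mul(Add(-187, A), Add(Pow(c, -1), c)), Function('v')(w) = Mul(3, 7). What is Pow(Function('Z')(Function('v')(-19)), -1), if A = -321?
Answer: Rational(-21, 224536) ≈ -9.3526e-5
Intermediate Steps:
Function('v')(w) = 21
Function('Z')(c) = Add(Mul(-508, c), Mul(-508, Pow(c, -1))) (Function('Z')(c) = Mul(Add(-187, -321), Add(Pow(c, -1), c)) = Mul(-508, Add(c, Pow(c, -1))) = Add(Mul(-508, c), Mul(-508, Pow(c, -1))))
Pow(Function('Z')(Function('v')(-19)), -1) = Pow(Add(Mul(-508, 21), Mul(-508, Pow(21, -1))), -1) = Pow(Add(-10668, Mul(-508, Rational(1, 21))), -1) = Pow(Add(-10668, Rational(-508, 21)), -1) = Pow(Rational(-224536, 21), -1) = Rational(-21, 224536)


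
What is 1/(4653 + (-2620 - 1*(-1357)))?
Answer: 1/3390 ≈ 0.00029499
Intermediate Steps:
1/(4653 + (-2620 - 1*(-1357))) = 1/(4653 + (-2620 + 1357)) = 1/(4653 - 1263) = 1/3390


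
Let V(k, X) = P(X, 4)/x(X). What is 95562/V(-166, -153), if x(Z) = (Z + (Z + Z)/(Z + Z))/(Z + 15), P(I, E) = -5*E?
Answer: -605226/115 ≈ -5262.8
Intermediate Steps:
x(Z) = (1 + Z)/(15 + Z) (x(Z) = (Z + (2*Z)/((2*Z)))/(15 + Z) = (Z + (2*Z)*(1/(2*Z)))/(15 + Z) = (Z + 1)/(15 + Z) = (1 + Z)/(15 + Z))
V(k, X) = -20*(15 + X)/(1 + X) (V(k, X) = (-5*4)/(((1 + X)/(15 + X))) = -20*(15 + X)/(1 + X))
95562/V(-166, -153) = 95562/((20*(-15 - 1*(-153))/(1 - 153))) = 95562/((20*(-15 + 153)/(-152))) = 95562/((20*(-1/152)*138)) = 95562/(-345/19) = 95562*(-19/345) = -605226/115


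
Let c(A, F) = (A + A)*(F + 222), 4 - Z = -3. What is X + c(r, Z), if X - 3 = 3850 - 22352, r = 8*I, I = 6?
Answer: 3485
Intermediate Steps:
Z = 7 (Z = 4 - 1*(-3) = 4 + 3 = 7)
r = 48 (r = 8*6 = 48)
c(A, F) = 2*A*(222 + F) (c(A, F) = (2*A)*(222 + F) = 2*A*(222 + F))
X = -18499 (X = 3 + (3850 - 22352) = 3 - 18502 = -18499)
X + c(r, Z) = -18499 + 2*48*(222 + 7) = -18499 + 2*48*229 = -18499 + 21984 = 3485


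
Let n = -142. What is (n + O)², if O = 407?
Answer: 70225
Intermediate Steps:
(n + O)² = (-142 + 407)² = 265² = 70225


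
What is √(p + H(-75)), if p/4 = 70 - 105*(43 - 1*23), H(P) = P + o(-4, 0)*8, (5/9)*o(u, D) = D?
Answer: I*√8195 ≈ 90.526*I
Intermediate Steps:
o(u, D) = 9*D/5
H(P) = P (H(P) = P + ((9/5)*0)*8 = P + 0*8 = P + 0 = P)
p = -8120 (p = 4*(70 - 105*(43 - 1*23)) = 4*(70 - 105*(43 - 23)) = 4*(70 - 105*20) = 4*(70 - 2100) = 4*(-2030) = -8120)
√(p + H(-75)) = √(-8120 - 75) = √(-8195) = I*√8195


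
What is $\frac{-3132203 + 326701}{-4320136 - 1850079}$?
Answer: $\frac{2805502}{6170215} \approx 0.45468$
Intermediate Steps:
$\frac{-3132203 + 326701}{-4320136 - 1850079} = - \frac{2805502}{-6170215} = \left(-2805502\right) \left(- \frac{1}{6170215}\right) = \frac{2805502}{6170215}$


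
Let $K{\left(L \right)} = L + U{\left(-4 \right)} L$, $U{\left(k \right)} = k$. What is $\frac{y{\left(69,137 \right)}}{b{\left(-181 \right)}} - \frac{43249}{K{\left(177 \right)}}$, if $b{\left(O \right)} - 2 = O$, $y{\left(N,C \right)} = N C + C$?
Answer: $\frac{2649281}{95049} \approx 27.873$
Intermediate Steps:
$y{\left(N,C \right)} = C + C N$ ($y{\left(N,C \right)} = C N + C = C + C N$)
$b{\left(O \right)} = 2 + O$
$K{\left(L \right)} = - 3 L$ ($K{\left(L \right)} = L - 4 L = - 3 L$)
$\frac{y{\left(69,137 \right)}}{b{\left(-181 \right)}} - \frac{43249}{K{\left(177 \right)}} = \frac{137 \left(1 + 69\right)}{2 - 181} - \frac{43249}{\left(-3\right) 177} = \frac{137 \cdot 70}{-179} - \frac{43249}{-531} = 9590 \left(- \frac{1}{179}\right) - - \frac{43249}{531} = - \frac{9590}{179} + \frac{43249}{531} = \frac{2649281}{95049}$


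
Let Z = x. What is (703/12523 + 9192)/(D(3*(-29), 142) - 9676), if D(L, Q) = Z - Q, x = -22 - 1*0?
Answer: -115112119/123226320 ≈ -0.93415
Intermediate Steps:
x = -22 (x = -22 + 0 = -22)
Z = -22
D(L, Q) = -22 - Q
(703/12523 + 9192)/(D(3*(-29), 142) - 9676) = (703/12523 + 9192)/((-22 - 1*142) - 9676) = (703*(1/12523) + 9192)/((-22 - 142) - 9676) = (703/12523 + 9192)/(-164 - 9676) = (115112119/12523)/(-9840) = (115112119/12523)*(-1/9840) = -115112119/123226320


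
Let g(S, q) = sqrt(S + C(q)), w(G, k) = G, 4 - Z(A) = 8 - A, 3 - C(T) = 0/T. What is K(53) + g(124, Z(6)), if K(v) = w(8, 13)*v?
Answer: 424 + sqrt(127) ≈ 435.27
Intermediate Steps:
C(T) = 3 (C(T) = 3 - 0/T = 3 - 1*0 = 3 + 0 = 3)
Z(A) = -4 + A (Z(A) = 4 - (8 - A) = 4 + (-8 + A) = -4 + A)
g(S, q) = sqrt(3 + S) (g(S, q) = sqrt(S + 3) = sqrt(3 + S))
K(v) = 8*v
K(53) + g(124, Z(6)) = 8*53 + sqrt(3 + 124) = 424 + sqrt(127)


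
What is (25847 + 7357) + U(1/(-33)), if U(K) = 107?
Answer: 33311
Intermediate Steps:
(25847 + 7357) + U(1/(-33)) = (25847 + 7357) + 107 = 33204 + 107 = 33311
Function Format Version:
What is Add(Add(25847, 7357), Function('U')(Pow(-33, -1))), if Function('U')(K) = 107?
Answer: 33311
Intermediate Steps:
Add(Add(25847, 7357), Function('U')(Pow(-33, -1))) = Add(Add(25847, 7357), 107) = Add(33204, 107) = 33311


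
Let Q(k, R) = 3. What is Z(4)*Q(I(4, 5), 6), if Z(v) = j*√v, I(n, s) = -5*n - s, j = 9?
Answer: 54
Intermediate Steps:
I(n, s) = -s - 5*n
Z(v) = 9*√v
Z(4)*Q(I(4, 5), 6) = (9*√4)*3 = (9*2)*3 = 18*3 = 54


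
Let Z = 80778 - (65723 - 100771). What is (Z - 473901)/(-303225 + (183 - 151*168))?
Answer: 71615/65682 ≈ 1.0903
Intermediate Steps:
Z = 115826 (Z = 80778 - 1*(-35048) = 80778 + 35048 = 115826)
(Z - 473901)/(-303225 + (183 - 151*168)) = (115826 - 473901)/(-303225 + (183 - 151*168)) = -358075/(-303225 + (183 - 25368)) = -358075/(-303225 - 25185) = -358075/(-328410) = -358075*(-1/328410) = 71615/65682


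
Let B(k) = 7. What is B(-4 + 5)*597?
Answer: 4179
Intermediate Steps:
B(-4 + 5)*597 = 7*597 = 4179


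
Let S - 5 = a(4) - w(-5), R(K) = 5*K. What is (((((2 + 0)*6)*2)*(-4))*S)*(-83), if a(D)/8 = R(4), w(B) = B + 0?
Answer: 1354560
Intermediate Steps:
w(B) = B
a(D) = 160 (a(D) = 8*(5*4) = 8*20 = 160)
S = 170 (S = 5 + (160 - 1*(-5)) = 5 + (160 + 5) = 5 + 165 = 170)
(((((2 + 0)*6)*2)*(-4))*S)*(-83) = (((((2 + 0)*6)*2)*(-4))*170)*(-83) = ((((2*6)*2)*(-4))*170)*(-83) = (((12*2)*(-4))*170)*(-83) = ((24*(-4))*170)*(-83) = -96*170*(-83) = -16320*(-83) = 1354560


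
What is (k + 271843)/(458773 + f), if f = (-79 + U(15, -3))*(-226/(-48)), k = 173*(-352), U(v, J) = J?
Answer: 2531364/5500643 ≈ 0.46019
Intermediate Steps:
k = -60896
f = -4633/12 (f = (-79 - 3)*(-226/(-48)) = -(-18532)*(-1)/48 = -82*113/24 = -4633/12 ≈ -386.08)
(k + 271843)/(458773 + f) = (-60896 + 271843)/(458773 - 4633/12) = 210947/(5500643/12) = 210947*(12/5500643) = 2531364/5500643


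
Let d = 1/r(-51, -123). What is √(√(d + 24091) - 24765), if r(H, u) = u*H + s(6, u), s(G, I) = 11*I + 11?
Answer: √(-602155056165 + 4931*√585766912182)/4931 ≈ 156.88*I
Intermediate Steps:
s(G, I) = 11 + 11*I
r(H, u) = 11 + 11*u + H*u (r(H, u) = u*H + (11 + 11*u) = H*u + (11 + 11*u) = 11 + 11*u + H*u)
d = 1/4931 (d = 1/(11 + 11*(-123) - 51*(-123)) = 1/(11 - 1353 + 6273) = 1/4931 ≈ 0.00020280)
√(√(d + 24091) - 24765) = √(√(1/4931 + 24091) - 24765) = √(√(118792722/4931) - 24765) = √(√585766912182/4931 - 24765) = √(-24765 + √585766912182/4931)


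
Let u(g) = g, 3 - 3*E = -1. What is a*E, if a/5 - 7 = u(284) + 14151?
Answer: 96280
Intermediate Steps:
E = 4/3 (E = 1 - ⅓*(-1) = 1 + ⅓ = 4/3 ≈ 1.3333)
a = 72210 (a = 35 + 5*(284 + 14151) = 35 + 5*14435 = 35 + 72175 = 72210)
a*E = 72210*(4/3) = 96280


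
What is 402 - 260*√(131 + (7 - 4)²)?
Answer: 402 - 520*√35 ≈ -2674.4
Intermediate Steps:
402 - 260*√(131 + (7 - 4)²) = 402 - 260*√(131 + 3²) = 402 - 260*√(131 + 9) = 402 - 520*√35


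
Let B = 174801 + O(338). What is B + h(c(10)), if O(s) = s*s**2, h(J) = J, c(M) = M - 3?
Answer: 38789280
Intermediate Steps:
c(M) = -3 + M
O(s) = s**3
B = 38789273 (B = 174801 + 338**3 = 174801 + 38614472 = 38789273)
B + h(c(10)) = 38789273 + (-3 + 10) = 38789273 + 7 = 38789280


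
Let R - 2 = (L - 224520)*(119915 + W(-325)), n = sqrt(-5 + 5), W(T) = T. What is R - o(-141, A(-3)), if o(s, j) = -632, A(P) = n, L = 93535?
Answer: -15664495516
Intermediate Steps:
n = 0 (n = sqrt(0) = 0)
A(P) = 0
R = -15664496148 (R = 2 + (93535 - 224520)*(119915 - 325) = 2 - 130985*119590 = 2 - 15664496150 = -15664496148)
R - o(-141, A(-3)) = -15664496148 - 1*(-632) = -15664496148 + 632 = -15664495516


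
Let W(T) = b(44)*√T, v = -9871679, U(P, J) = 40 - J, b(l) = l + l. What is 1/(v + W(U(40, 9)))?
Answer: -9871679/97450046038977 - 88*√31/97450046038977 ≈ -1.0130e-7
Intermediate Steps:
b(l) = 2*l
W(T) = 88*√T (W(T) = (2*44)*√T = 88*√T)
1/(v + W(U(40, 9))) = 1/(-9871679 + 88*√(40 - 1*9)) = 1/(-9871679 + 88*√(40 - 9)) = 1/(-9871679 + 88*√31)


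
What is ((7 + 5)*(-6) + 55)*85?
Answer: -1445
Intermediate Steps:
((7 + 5)*(-6) + 55)*85 = (12*(-6) + 55)*85 = (-72 + 55)*85 = -17*85 = -1445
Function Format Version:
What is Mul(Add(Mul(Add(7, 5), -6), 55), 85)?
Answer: -1445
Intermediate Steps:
Mul(Add(Mul(Add(7, 5), -6), 55), 85) = Mul(Add(Mul(12, -6), 55), 85) = Mul(Add(-72, 55), 85) = Mul(-17, 85) = -1445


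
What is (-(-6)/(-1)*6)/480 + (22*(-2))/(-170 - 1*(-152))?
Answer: 853/360 ≈ 2.3694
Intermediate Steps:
(-(-6)/(-1)*6)/480 + (22*(-2))/(-170 - 1*(-152)) = (-(-6)*(-1)*6)*(1/480) - 44/(-170 + 152) = (-2*3*6)*(1/480) - 44/(-18) = -6*6*(1/480) - 44*(-1/18) = -36*1/480 + 22/9 = -3/40 + 22/9 = 853/360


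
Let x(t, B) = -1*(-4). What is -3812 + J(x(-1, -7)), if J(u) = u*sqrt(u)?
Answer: -3804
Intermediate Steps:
x(t, B) = 4
J(u) = u**(3/2)
-3812 + J(x(-1, -7)) = -3812 + 4**(3/2) = -3812 + 8 = -3804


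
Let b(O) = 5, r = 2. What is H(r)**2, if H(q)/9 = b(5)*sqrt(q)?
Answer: 4050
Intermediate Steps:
H(q) = 45*sqrt(q) (H(q) = 9*(5*sqrt(q)) = 45*sqrt(q))
H(r)**2 = (45*sqrt(2))**2 = 4050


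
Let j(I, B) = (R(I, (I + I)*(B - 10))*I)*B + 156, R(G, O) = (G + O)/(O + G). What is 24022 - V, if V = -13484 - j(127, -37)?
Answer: 32963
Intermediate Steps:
R(G, O) = 1 (R(G, O) = (G + O)/(G + O) = 1)
j(I, B) = 156 + B*I (j(I, B) = (1*I)*B + 156 = I*B + 156 = B*I + 156 = 156 + B*I)
V = -8941 (V = -13484 - (156 - 37*127) = -13484 - (156 - 4699) = -13484 - 1*(-4543) = -13484 + 4543 = -8941)
24022 - V = 24022 - 1*(-8941) = 24022 + 8941 = 32963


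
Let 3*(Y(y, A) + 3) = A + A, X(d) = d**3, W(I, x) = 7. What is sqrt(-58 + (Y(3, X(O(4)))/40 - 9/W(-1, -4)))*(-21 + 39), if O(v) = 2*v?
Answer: 3*I*sqrt(358638)/14 ≈ 128.33*I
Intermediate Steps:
Y(y, A) = -3 + 2*A/3 (Y(y, A) = -3 + (A + A)/3 = -3 + (2*A)/3 = -3 + 2*A/3)
sqrt(-58 + (Y(3, X(O(4)))/40 - 9/W(-1, -4)))*(-21 + 39) = sqrt(-58 + ((-3 + 2*(2*4)**3/3)/40 - 9/7))*(-21 + 39) = sqrt(-58 + ((-3 + (2/3)*8**3)*(1/40) - 9*1/7))*18 = sqrt(-58 + ((-3 + (2/3)*512)*(1/40) - 9/7))*18 = sqrt(-58 + ((-3 + 1024/3)*(1/40) - 9/7))*18 = sqrt(-58 + ((1015/3)*(1/40) - 9/7))*18 = sqrt(-58 + (203/24 - 9/7))*18 = sqrt(-58 + 1205/168)*18 = sqrt(-8539/168)*18 = (I*sqrt(358638)/84)*18 = 3*I*sqrt(358638)/14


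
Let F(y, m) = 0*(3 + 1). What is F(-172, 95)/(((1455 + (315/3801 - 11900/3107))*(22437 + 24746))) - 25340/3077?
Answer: -140/17 ≈ -8.2353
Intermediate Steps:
F(y, m) = 0 (F(y, m) = 0*4 = 0)
F(-172, 95)/(((1455 + (315/3801 - 11900/3107))*(22437 + 24746))) - 25340/3077 = 0/(((1455 + (315/3801 - 11900/3107))*(22437 + 24746))) - 25340/3077 = 0/(((1455 + (315*(1/3801) - 11900*1/3107))*47183)) - 25340*1/3077 = 0/(((1455 + (15/181 - 11900/3107))*47183)) - 140/17 = 0/(((1455 - 2107295/562367)*47183)) - 140/17 = 0/(((816136690/562367)*47183)) - 140/17 = 0/(38507777444270/562367) - 140/17 = 0*(562367/38507777444270) - 140/17 = 0 - 140/17 = -140/17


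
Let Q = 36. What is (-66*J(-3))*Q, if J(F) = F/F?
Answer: -2376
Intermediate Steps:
J(F) = 1
(-66*J(-3))*Q = -66*1*36 = -66*36 = -2376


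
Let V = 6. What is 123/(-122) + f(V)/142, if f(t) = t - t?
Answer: -123/122 ≈ -1.0082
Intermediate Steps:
f(t) = 0
123/(-122) + f(V)/142 = 123/(-122) + 0/142 = 123*(-1/122) + 0*(1/142) = -123/122 + 0 = -123/122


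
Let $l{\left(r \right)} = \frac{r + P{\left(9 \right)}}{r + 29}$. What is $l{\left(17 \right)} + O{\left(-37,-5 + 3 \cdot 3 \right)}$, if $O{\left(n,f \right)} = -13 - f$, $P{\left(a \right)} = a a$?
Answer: $- \frac{342}{23} \approx -14.87$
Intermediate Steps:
$P{\left(a \right)} = a^{2}$
$l{\left(r \right)} = \frac{81 + r}{29 + r}$ ($l{\left(r \right)} = \frac{r + 9^{2}}{r + 29} = \frac{r + 81}{29 + r} = \frac{81 + r}{29 + r}$)
$l{\left(17 \right)} + O{\left(-37,-5 + 3 \cdot 3 \right)} = \frac{81 + 17}{29 + 17} - \left(8 + 9\right) = \frac{1}{46} \cdot 98 - 17 = \frac{49}{23} - 17 = - \frac{342}{23}$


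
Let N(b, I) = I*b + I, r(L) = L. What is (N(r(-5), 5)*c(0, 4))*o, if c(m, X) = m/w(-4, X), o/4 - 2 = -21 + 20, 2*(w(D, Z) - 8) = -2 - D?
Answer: 0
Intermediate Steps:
w(D, Z) = 7 - D/2 (w(D, Z) = 8 + (-2 - D)/2 = 8 + (-1 - D/2) = 7 - D/2)
o = 4 (o = 8 + 4*(-21 + 20) = 8 + 4*(-1) = 8 - 4 = 4)
N(b, I) = I + I*b
c(m, X) = m/9 (c(m, X) = m/(7 - ½*(-4)) = m/(7 + 2) = m/9)
(N(r(-5), 5)*c(0, 4))*o = ((5*(1 - 5))*((⅑)*0))*4 = ((5*(-4))*0)*4 = -20*0*4 = 0*4 = 0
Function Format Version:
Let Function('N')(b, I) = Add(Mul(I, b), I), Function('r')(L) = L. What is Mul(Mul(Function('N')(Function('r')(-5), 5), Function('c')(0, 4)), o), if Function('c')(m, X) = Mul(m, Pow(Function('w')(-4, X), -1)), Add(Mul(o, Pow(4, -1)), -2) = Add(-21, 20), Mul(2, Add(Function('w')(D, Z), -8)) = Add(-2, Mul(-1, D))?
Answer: 0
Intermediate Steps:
Function('w')(D, Z) = Add(7, Mul(Rational(-1, 2), D)) (Function('w')(D, Z) = Add(8, Mul(Rational(1, 2), Add(-2, Mul(-1, D)))) = Add(8, Add(-1, Mul(Rational(-1, 2), D))) = Add(7, Mul(Rational(-1, 2), D)))
o = 4 (o = Add(8, Mul(4, Add(-21, 20))) = Add(8, Mul(4, -1)) = Add(8, -4) = 4)
Function('N')(b, I) = Add(I, Mul(I, b))
Function('c')(m, X) = Mul(Rational(1, 9), m) (Function('c')(m, X) = Mul(m, Pow(Add(7, Mul(Rational(-1, 2), -4)), -1)) = Mul(m, Pow(Add(7, 2), -1)) = Mul(m, Pow(9, -1)) = Mul(m, Rational(1, 9)) = Mul(Rational(1, 9), m))
Mul(Mul(Function('N')(Function('r')(-5), 5), Function('c')(0, 4)), o) = Mul(Mul(Mul(5, Add(1, -5)), Mul(Rational(1, 9), 0)), 4) = Mul(Mul(Mul(5, -4), 0), 4) = Mul(Mul(-20, 0), 4) = Mul(0, 4) = 0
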